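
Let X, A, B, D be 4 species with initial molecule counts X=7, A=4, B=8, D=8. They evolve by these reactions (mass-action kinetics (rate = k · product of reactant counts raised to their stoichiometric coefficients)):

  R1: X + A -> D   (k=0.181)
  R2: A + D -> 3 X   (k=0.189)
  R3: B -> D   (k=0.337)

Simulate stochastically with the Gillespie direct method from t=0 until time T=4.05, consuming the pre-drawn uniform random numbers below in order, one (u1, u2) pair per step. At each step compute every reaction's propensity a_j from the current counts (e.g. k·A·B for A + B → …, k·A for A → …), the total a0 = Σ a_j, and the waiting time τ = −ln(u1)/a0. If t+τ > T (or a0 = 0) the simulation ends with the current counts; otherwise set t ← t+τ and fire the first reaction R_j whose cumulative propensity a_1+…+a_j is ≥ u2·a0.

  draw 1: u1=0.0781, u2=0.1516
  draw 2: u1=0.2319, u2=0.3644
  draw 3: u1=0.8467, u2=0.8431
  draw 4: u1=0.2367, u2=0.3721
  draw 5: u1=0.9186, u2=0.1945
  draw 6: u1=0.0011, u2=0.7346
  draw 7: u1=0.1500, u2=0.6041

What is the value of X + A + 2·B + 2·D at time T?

Value at T = 43

Check how each reaction changes W = X + A + 2·B + 2·D (weight of products minus weight of reactants):
R1: X + A -> D: (2·1) − (1·1 + 1·1) = 2 − 2 = 0
R2: A + D -> 3 X: (1·3) − (1·1 + 2·1) = 3 − 3 = 0
R3: B -> D: (2·1) − (2·1) = 2 − 2 = 0
Every reaction leaves W unchanged, so W is conserved and no simulation is needed: W(T) = W(0) = 7 + 4 + 2·8 + 2·8 = 43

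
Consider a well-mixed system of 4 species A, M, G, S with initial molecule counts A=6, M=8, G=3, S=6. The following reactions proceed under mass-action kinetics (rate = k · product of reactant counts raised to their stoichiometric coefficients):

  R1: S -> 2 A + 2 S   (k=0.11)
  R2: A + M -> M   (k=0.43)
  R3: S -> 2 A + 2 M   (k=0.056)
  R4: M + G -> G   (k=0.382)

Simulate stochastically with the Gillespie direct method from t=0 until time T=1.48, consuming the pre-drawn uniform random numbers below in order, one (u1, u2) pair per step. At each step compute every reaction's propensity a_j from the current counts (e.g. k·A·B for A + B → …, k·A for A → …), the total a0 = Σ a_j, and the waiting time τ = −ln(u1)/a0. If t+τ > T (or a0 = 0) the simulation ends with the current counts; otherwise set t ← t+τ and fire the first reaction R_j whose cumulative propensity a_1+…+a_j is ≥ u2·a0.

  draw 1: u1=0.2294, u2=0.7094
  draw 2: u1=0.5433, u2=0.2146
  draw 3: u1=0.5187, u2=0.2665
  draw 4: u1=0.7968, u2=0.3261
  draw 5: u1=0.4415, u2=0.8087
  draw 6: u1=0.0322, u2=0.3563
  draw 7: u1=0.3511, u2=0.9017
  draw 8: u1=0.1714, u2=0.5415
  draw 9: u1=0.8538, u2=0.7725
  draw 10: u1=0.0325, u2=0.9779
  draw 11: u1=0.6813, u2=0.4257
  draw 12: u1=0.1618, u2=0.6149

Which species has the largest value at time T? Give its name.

Dominant species at T: S

t=0.000: A=6 M=8 G=3 S=6
Draw 1: a1=0.660, a2=20.640, a3=0.336, a4=9.168, a0=30.804; τ=−ln(0.2294)/30.804=0.048 → t=0.048; u2·a0=0.7094·30.804=21.852; a1+…+a3=21.636 < 21.852 ≤ a1+…+a4=30.804 → R4 fires; A=6 M=7 G=3 S=6
Draw 2: a1=0.660, a2=18.060, a3=0.336, a4=8.022, a0=27.078; τ=−ln(0.5433)/27.078=0.023 → t=0.070; u2·a0=0.2146·27.078=5.811; a1=0.660 < 5.811 ≤ a1+a2=18.720 → R2 fires; A=5 M=7 G=3 S=6
Draw 3: a1=0.660, a2=15.050, a3=0.336, a4=8.022, a0=24.068; τ=−ln(0.5187)/24.068=0.027 → t=0.098; u2·a0=0.2665·24.068=6.414; a1=0.660 < 6.414 ≤ a1+a2=15.710 → R2 fires; A=4 M=7 G=3 S=6
Draw 4: a1=0.660, a2=12.040, a3=0.336, a4=8.022, a0=21.058; τ=−ln(0.7968)/21.058=0.011 → t=0.108; u2·a0=0.3261·21.058=6.867; a1=0.660 < 6.867 ≤ a1+a2=12.700 → R2 fires; A=3 M=7 G=3 S=6
Draw 5: a1=0.660, a2=9.030, a3=0.336, a4=8.022, a0=18.048; τ=−ln(0.4415)/18.048=0.045 → t=0.154; u2·a0=0.8087·18.048=14.595; a1+…+a3=10.026 < 14.595 ≤ a1+…+a4=18.048 → R4 fires; A=3 M=6 G=3 S=6
Draw 6: a1=0.660, a2=7.740, a3=0.336, a4=6.876, a0=15.612; τ=−ln(0.0322)/15.612=0.220 → t=0.374; u2·a0=0.3563·15.612=5.563; a1=0.660 < 5.563 ≤ a1+a2=8.400 → R2 fires; A=2 M=6 G=3 S=6
Draw 7: a1=0.660, a2=5.160, a3=0.336, a4=6.876, a0=13.032; τ=−ln(0.3511)/13.032=0.080 → t=0.454; u2·a0=0.9017·13.032=11.751; a1+…+a3=6.156 < 11.751 ≤ a1+…+a4=13.032 → R4 fires; A=2 M=5 G=3 S=6
Draw 8: a1=0.660, a2=4.300, a3=0.336, a4=5.730, a0=11.026; τ=−ln(0.1714)/11.026=0.160 → t=0.614; u2·a0=0.5415·11.026=5.971; a1+…+a3=5.296 < 5.971 ≤ a1+…+a4=11.026 → R4 fires; A=2 M=4 G=3 S=6
Draw 9: a1=0.660, a2=3.440, a3=0.336, a4=4.584, a0=9.020; τ=−ln(0.8538)/9.020=0.018 → t=0.632; u2·a0=0.7725·9.020=6.968; a1+…+a3=4.436 < 6.968 ≤ a1+…+a4=9.020 → R4 fires; A=2 M=3 G=3 S=6
Draw 10: a1=0.660, a2=2.580, a3=0.336, a4=3.438, a0=7.014; τ=−ln(0.0325)/7.014=0.489 → t=1.120; u2·a0=0.9779·7.014=6.859; a1+…+a3=3.576 < 6.859 ≤ a1+…+a4=7.014 → R4 fires; A=2 M=2 G=3 S=6
Draw 11: a1=0.660, a2=1.720, a3=0.336, a4=2.292, a0=5.008; τ=−ln(0.6813)/5.008=0.077 → t=1.197; u2·a0=0.4257·5.008=2.132; a1=0.660 < 2.132 ≤ a1+a2=2.380 → R2 fires; A=1 M=2 G=3 S=6
Draw 12: a1=0.660, a2=0.860, a3=0.336, a4=2.292, a0=4.148; τ=−ln(0.1618)/4.148=0.439 → t=1.636 > T=1.48: stop.
At T=1.48: A=1 M=2 G=3 S=6; the largest is S.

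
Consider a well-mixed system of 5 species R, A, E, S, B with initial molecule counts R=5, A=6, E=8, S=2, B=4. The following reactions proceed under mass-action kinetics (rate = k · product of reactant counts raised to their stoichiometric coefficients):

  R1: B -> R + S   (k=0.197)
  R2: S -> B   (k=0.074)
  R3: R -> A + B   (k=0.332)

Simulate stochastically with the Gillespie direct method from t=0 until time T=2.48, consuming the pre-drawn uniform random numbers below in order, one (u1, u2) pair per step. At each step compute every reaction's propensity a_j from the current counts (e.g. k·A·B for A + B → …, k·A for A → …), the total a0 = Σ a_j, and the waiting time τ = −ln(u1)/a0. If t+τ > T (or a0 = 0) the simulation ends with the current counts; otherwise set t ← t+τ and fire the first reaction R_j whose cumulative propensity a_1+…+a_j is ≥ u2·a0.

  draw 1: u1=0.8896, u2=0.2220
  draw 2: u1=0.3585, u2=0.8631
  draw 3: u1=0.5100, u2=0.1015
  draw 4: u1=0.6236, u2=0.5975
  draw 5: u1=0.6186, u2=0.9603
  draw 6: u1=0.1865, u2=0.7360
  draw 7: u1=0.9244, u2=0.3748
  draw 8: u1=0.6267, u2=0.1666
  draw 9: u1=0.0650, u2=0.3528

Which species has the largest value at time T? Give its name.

t=0.000: R=5 A=6 E=8 S=2 B=4
Draw 1: a1=0.788, a2=0.148, a3=1.660, a0=2.596; τ=−ln(0.8896)/2.596=0.045 → t=0.045; u2·a0=0.2220·2.596=0.576 ≤ a1=0.788 → R1 fires; R=6 A=6 E=8 S=3 B=3
Draw 2: a1=0.591, a2=0.222, a3=1.992, a0=2.805; τ=−ln(0.3585)/2.805=0.366 → t=0.411; u2·a0=0.8631·2.805=2.421; a1+a2=0.813 < 2.421 ≤ a1+…+a3=2.805 → R3 fires; R=5 A=7 E=8 S=3 B=4
Draw 3: a1=0.788, a2=0.222, a3=1.660, a0=2.670; τ=−ln(0.5100)/2.670=0.252 → t=0.663; u2·a0=0.1015·2.670=0.271 ≤ a1=0.788 → R1 fires; R=6 A=7 E=8 S=4 B=3
Draw 4: a1=0.591, a2=0.296, a3=1.992, a0=2.879; τ=−ln(0.6236)/2.879=0.164 → t=0.827; u2·a0=0.5975·2.879=1.720; a1+a2=0.887 < 1.720 ≤ a1+…+a3=2.879 → R3 fires; R=5 A=8 E=8 S=4 B=4
Draw 5: a1=0.788, a2=0.296, a3=1.660, a0=2.744; τ=−ln(0.6186)/2.744=0.175 → t=1.002; u2·a0=0.9603·2.744=2.635; a1+a2=1.084 < 2.635 ≤ a1+…+a3=2.744 → R3 fires; R=4 A=9 E=8 S=4 B=5
Draw 6: a1=0.985, a2=0.296, a3=1.328, a0=2.609; τ=−ln(0.1865)/2.609=0.644 → t=1.646; u2·a0=0.7360·2.609=1.920; a1+a2=1.281 < 1.920 ≤ a1+…+a3=2.609 → R3 fires; R=3 A=10 E=8 S=4 B=6
Draw 7: a1=1.182, a2=0.296, a3=0.996, a0=2.474; τ=−ln(0.9244)/2.474=0.032 → t=1.677; u2·a0=0.3748·2.474=0.927 ≤ a1=1.182 → R1 fires; R=4 A=10 E=8 S=5 B=5
Draw 8: a1=0.985, a2=0.370, a3=1.328, a0=2.683; τ=−ln(0.6267)/2.683=0.174 → t=1.852; u2·a0=0.1666·2.683=0.447 ≤ a1=0.985 → R1 fires; R=5 A=10 E=8 S=6 B=4
Draw 9: a1=0.788, a2=0.444, a3=1.660, a0=2.892; τ=−ln(0.0650)/2.892=0.945 → t=2.797 > T=2.48: stop.
At T=2.48: R=5 A=10 E=8 S=6 B=4; the largest is A.

Dominant species at T: A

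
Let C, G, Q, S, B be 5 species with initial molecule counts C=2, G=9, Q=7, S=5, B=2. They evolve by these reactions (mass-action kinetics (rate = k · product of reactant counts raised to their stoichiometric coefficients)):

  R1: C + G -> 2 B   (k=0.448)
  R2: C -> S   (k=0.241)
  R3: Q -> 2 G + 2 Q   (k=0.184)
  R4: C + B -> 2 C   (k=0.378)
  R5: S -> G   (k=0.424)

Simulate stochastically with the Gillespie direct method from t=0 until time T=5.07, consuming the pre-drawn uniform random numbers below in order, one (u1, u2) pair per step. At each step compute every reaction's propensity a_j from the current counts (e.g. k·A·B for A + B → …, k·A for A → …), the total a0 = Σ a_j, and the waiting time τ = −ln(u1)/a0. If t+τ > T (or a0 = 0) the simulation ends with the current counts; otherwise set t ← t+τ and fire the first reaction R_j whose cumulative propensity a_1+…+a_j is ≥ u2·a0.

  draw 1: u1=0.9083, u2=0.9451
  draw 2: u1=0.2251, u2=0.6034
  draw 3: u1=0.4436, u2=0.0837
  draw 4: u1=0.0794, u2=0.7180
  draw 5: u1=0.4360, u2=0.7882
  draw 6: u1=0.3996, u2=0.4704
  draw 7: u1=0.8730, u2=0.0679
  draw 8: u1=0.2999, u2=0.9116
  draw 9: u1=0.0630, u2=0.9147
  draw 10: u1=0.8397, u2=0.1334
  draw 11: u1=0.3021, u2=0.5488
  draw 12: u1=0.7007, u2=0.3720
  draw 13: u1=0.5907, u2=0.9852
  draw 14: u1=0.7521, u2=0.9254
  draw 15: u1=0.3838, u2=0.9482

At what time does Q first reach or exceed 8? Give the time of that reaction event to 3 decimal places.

t=0.000: C=2 G=9 Q=7 S=5 B=2
Draw 1: a1=8.064, a2=0.482, a3=1.288, a4=1.512, a5=2.120, a0=13.466; τ=−ln(0.9083)/13.466=0.007 → t=0.007; u2·a0=0.9451·13.466=12.727; a1+…+a4=11.346 < 12.727 ≤ a1+…+a5=13.466 → R5 fires; C=2 G=10 Q=7 S=4 B=2
Draw 2: a1=8.960, a2=0.482, a3=1.288, a4=1.512, a5=1.696, a0=13.938; τ=−ln(0.2251)/13.938=0.107 → t=0.114; u2·a0=0.6034·13.938=8.410 ≤ a1=8.960 → R1 fires; C=1 G=9 Q=7 S=4 B=4
Draw 3: a1=4.032, a2=0.241, a3=1.288, a4=1.512, a5=1.696, a0=8.769; τ=−ln(0.4436)/8.769=0.093 → t=0.207; u2·a0=0.0837·8.769=0.734 ≤ a1=4.032 → R1 fires; C=0 G=8 Q=7 S=4 B=6
Draw 4: a1=0.000, a2=0.000, a3=1.288, a4=0.000, a5=1.696, a0=2.984; τ=−ln(0.0794)/2.984=0.849 → t=1.056; u2·a0=0.7180·2.984=2.143; a1+…+a4=1.288 < 2.143 ≤ a1+…+a5=2.984 → R5 fires; C=0 G=9 Q=7 S=3 B=6
Draw 5: a1=0.000, a2=0.000, a3=1.288, a4=0.000, a5=1.272, a0=2.560; τ=−ln(0.4360)/2.560=0.324 → t=1.380; u2·a0=0.7882·2.560=2.018; a1+…+a4=1.288 < 2.018 ≤ a1+…+a5=2.560 → R5 fires; C=0 G=10 Q=7 S=2 B=6
Draw 6: a1=0.000, a2=0.000, a3=1.288, a4=0.000, a5=0.848, a0=2.136; τ=−ln(0.3996)/2.136=0.429 → t=1.809; u2·a0=0.4704·2.136=1.005; a1+a2=0.000 < 1.005 ≤ a1+…+a3=1.288 → R3 fires; C=0 G=12 Q=8 S=2 B=6
Draw 7: a1=0.000, a2=0.000, a3=1.472, a4=0.000, a5=0.848, a0=2.320; τ=−ln(0.8730)/2.320=0.059 → t=1.868; u2·a0=0.0679·2.320=0.158; a1+a2=0.000 < 0.158 ≤ a1+…+a3=1.472 → R3 fires; C=0 G=14 Q=9 S=2 B=6
Draw 8: a1=0.000, a2=0.000, a3=1.656, a4=0.000, a5=0.848, a0=2.504; τ=−ln(0.2999)/2.504=0.481 → t=2.349; u2·a0=0.9116·2.504=2.283; a1+…+a4=1.656 < 2.283 ≤ a1+…+a5=2.504 → R5 fires; C=0 G=15 Q=9 S=1 B=6
Draw 9: a1=0.000, a2=0.000, a3=1.656, a4=0.000, a5=0.424, a0=2.080; τ=−ln(0.0630)/2.080=1.329 → t=3.678; u2·a0=0.9147·2.080=1.903; a1+…+a4=1.656 < 1.903 ≤ a1+…+a5=2.080 → R5 fires; C=0 G=16 Q=9 S=0 B=6
Draw 10: a1=0.000, a2=0.000, a3=1.656, a4=0.000, a5=0.000, a0=1.656; τ=−ln(0.8397)/1.656=0.106 → t=3.784; u2·a0=0.1334·1.656=0.221; a1+a2=0.000 < 0.221 ≤ a1+…+a3=1.656 → R3 fires; C=0 G=18 Q=10 S=0 B=6
Draw 11: a1=0.000, a2=0.000, a3=1.840, a4=0.000, a5=0.000, a0=1.840; τ=−ln(0.3021)/1.840=0.651 → t=4.434; u2·a0=0.5488·1.840=1.010; a1+a2=0.000 < 1.010 ≤ a1+…+a3=1.840 → R3 fires; C=0 G=20 Q=11 S=0 B=6
Draw 12: a1=0.000, a2=0.000, a3=2.024, a4=0.000, a5=0.000, a0=2.024; τ=−ln(0.7007)/2.024=0.176 → t=4.610; u2·a0=0.3720·2.024=0.753; a1+a2=0.000 < 0.753 ≤ a1+…+a3=2.024 → R3 fires; C=0 G=22 Q=12 S=0 B=6
Draw 13: a1=0.000, a2=0.000, a3=2.208, a4=0.000, a5=0.000, a0=2.208; τ=−ln(0.5907)/2.208=0.238 → t=4.848; u2·a0=0.9852·2.208=2.175; a1+a2=0.000 < 2.175 ≤ a1+…+a3=2.208 → R3 fires; C=0 G=24 Q=13 S=0 B=6
Draw 14: a1=0.000, a2=0.000, a3=2.392, a4=0.000, a5=0.000, a0=2.392; τ=−ln(0.7521)/2.392=0.119 → t=4.967; u2·a0=0.9254·2.392=2.214; a1+a2=0.000 < 2.214 ≤ a1+…+a3=2.392 → R3 fires; C=0 G=26 Q=14 S=0 B=6
Draw 15: a1=0.000, a2=0.000, a3=2.576, a4=0.000, a5=0.000, a0=2.576; τ=−ln(0.3838)/2.576=0.372 → t=5.339 > T=5.07: stop.
Q first becomes ≥ 8 when it reaches 8 at the event at t=1.809.

Threshold first reached at t = 1.809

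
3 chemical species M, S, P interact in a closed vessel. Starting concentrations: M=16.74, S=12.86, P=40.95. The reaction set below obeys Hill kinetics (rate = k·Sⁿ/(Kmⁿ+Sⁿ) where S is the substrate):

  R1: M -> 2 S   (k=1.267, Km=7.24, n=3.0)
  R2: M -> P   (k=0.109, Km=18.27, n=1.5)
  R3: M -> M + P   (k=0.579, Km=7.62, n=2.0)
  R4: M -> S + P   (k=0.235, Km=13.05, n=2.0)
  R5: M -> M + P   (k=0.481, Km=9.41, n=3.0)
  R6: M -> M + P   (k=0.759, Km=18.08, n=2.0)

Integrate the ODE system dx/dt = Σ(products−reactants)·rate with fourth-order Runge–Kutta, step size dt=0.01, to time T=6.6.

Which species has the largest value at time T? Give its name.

Dominant species at T: P

RK4 with dt=0.01: 660 steps to T=6.6. Trajectory (selected grid times):
t=0.00: M=16.74 S=12.86 P=40.95
t=0.73: M=15.75 S=14.66 P=41.98
t=1.47: M=14.77 S=16.46 P=42.98
t=2.20: M=13.82 S=18.19 P=43.92
t=2.93: M=12.91 S=19.87 P=44.81
t=3.67: M=12.01 S=21.52 P=45.67
t=4.40: M=11.17 S=23.08 P=46.45
t=5.13: M=10.36 S=24.57 P=47.18
t=5.87: M=9.60 S=25.99 P=47.87
t=6.60: M=8.90 S=27.30 P=48.48
At T=6.6: M=8.90 S=27.30 P=48.48; the largest is P.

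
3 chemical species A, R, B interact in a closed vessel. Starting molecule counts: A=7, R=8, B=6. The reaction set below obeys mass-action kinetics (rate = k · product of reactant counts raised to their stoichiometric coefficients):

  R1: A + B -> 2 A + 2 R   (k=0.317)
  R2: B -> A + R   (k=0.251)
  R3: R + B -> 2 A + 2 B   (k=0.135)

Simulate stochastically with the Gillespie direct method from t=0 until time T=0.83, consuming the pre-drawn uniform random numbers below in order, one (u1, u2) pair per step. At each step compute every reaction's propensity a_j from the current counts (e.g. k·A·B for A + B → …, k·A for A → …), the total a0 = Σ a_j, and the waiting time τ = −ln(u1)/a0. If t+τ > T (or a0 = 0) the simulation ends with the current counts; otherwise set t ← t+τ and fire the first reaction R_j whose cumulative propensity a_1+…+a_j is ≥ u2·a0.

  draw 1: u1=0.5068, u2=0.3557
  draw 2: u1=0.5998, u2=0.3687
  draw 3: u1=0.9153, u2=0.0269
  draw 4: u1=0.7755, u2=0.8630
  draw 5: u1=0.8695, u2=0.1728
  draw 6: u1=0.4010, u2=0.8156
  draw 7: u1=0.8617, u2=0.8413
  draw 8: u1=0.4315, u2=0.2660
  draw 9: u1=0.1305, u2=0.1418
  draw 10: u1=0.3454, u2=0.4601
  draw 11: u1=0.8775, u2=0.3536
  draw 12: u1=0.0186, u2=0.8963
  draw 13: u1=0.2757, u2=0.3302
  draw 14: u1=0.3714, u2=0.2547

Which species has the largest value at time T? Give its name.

t=0.000: A=7 R=8 B=6
Draw 1: a1=13.314, a2=1.506, a3=6.480, a0=21.300; τ=−ln(0.5068)/21.300=0.032 → t=0.032; u2·a0=0.3557·21.300=7.576 ≤ a1=13.314 → R1 fires; A=8 R=10 B=5
Draw 2: a1=12.680, a2=1.255, a3=6.750, a0=20.685; τ=−ln(0.5998)/20.685=0.025 → t=0.057; u2·a0=0.3687·20.685=7.627 ≤ a1=12.680 → R1 fires; A=9 R=12 B=4
Draw 3: a1=11.412, a2=1.004, a3=6.480, a0=18.896; τ=−ln(0.9153)/18.896=0.005 → t=0.061; u2·a0=0.0269·18.896=0.508 ≤ a1=11.412 → R1 fires; A=10 R=14 B=3
Draw 4: a1=9.510, a2=0.753, a3=5.670, a0=15.933; τ=−ln(0.7755)/15.933=0.016 → t=0.077; u2·a0=0.8630·15.933=13.750; a1+a2=10.263 < 13.750 ≤ a1+…+a3=15.933 → R3 fires; A=12 R=13 B=4
Draw 5: a1=15.216, a2=1.004, a3=7.020, a0=23.240; τ=−ln(0.8695)/23.240=0.006 → t=0.083; u2·a0=0.1728·23.240=4.016 ≤ a1=15.216 → R1 fires; A=13 R=15 B=3
Draw 6: a1=12.363, a2=0.753, a3=6.075, a0=19.191; τ=−ln(0.4010)/19.191=0.048 → t=0.131; u2·a0=0.8156·19.191=15.652; a1+a2=13.116 < 15.652 ≤ a1+…+a3=19.191 → R3 fires; A=15 R=14 B=4
Draw 7: a1=19.020, a2=1.004, a3=7.560, a0=27.584; τ=−ln(0.8617)/27.584=0.005 → t=0.136; u2·a0=0.8413·27.584=23.206; a1+a2=20.024 < 23.206 ≤ a1+…+a3=27.584 → R3 fires; A=17 R=13 B=5
Draw 8: a1=26.945, a2=1.255, a3=8.775, a0=36.975; τ=−ln(0.4315)/36.975=0.023 → t=0.159; u2·a0=0.2660·36.975=9.835 ≤ a1=26.945 → R1 fires; A=18 R=15 B=4
Draw 9: a1=22.824, a2=1.004, a3=8.100, a0=31.928; τ=−ln(0.1305)/31.928=0.064 → t=0.223; u2·a0=0.1418·31.928=4.527 ≤ a1=22.824 → R1 fires; A=19 R=17 B=3
Draw 10: a1=18.069, a2=0.753, a3=6.885, a0=25.707; τ=−ln(0.3454)/25.707=0.041 → t=0.264; u2·a0=0.4601·25.707=11.828 ≤ a1=18.069 → R1 fires; A=20 R=19 B=2
Draw 11: a1=12.680, a2=0.502, a3=5.130, a0=18.312; τ=−ln(0.8775)/18.312=0.007 → t=0.271; u2·a0=0.3536·18.312=6.475 ≤ a1=12.680 → R1 fires; A=21 R=21 B=1
Draw 12: a1=6.657, a2=0.251, a3=2.835, a0=9.743; τ=−ln(0.0186)/9.743=0.409 → t=0.680; u2·a0=0.8963·9.743=8.733; a1+a2=6.908 < 8.733 ≤ a1+…+a3=9.743 → R3 fires; A=23 R=20 B=2
Draw 13: a1=14.582, a2=0.502, a3=5.400, a0=20.484; τ=−ln(0.2757)/20.484=0.063 → t=0.743; u2·a0=0.3302·20.484=6.764 ≤ a1=14.582 → R1 fires; A=24 R=22 B=1
Draw 14: a1=7.608, a2=0.251, a3=2.970, a0=10.829; τ=−ln(0.3714)/10.829=0.091 → t=0.835 > T=0.83: stop.
At T=0.83: A=24 R=22 B=1; the largest is A.

Dominant species at T: A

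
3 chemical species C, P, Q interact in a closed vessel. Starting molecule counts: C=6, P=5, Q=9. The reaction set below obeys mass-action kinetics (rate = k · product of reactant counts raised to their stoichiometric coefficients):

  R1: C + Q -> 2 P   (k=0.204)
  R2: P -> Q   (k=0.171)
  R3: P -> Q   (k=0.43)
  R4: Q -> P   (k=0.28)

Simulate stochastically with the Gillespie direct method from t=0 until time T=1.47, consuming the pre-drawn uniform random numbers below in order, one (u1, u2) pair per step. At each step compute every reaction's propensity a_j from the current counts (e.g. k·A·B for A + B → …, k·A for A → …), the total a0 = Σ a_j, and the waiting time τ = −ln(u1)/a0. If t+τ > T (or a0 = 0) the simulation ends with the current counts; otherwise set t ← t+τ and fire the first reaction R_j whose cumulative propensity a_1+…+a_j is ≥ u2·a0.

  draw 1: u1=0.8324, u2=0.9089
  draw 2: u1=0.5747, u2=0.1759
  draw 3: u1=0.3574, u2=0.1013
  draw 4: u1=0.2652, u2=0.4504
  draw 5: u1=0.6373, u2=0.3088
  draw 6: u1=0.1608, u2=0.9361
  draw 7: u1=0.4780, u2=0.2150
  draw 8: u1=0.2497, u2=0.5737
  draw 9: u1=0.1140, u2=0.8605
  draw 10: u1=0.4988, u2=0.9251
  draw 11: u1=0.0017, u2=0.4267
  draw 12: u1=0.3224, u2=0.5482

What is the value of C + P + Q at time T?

Value at T = 20

Check how each reaction changes W = C + P + Q (weight of products minus weight of reactants):
R1: C + Q -> 2 P: (1·2) − (1·1 + 1·1) = 2 − 2 = 0
R2: P -> Q: (1·1) − (1·1) = 1 − 1 = 0
R3: P -> Q: (1·1) − (1·1) = 1 − 1 = 0
R4: Q -> P: (1·1) − (1·1) = 1 − 1 = 0
Every reaction leaves W unchanged, so W is conserved and no simulation is needed: W(T) = W(0) = 6 + 5 + 9 = 20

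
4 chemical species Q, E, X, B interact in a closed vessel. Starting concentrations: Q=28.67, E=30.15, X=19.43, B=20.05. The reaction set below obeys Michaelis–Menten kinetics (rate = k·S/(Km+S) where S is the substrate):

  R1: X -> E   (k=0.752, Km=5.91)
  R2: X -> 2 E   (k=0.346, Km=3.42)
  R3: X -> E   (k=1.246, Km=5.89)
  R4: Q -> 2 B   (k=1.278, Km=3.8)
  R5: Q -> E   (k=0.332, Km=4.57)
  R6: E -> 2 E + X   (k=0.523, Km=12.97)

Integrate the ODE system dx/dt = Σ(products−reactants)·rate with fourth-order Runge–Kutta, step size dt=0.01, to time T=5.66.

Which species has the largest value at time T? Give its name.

Dominant species at T: E

RK4 with dt=0.01: 566 steps to T=5.66. Trajectory (selected grid times):
t=0.00: Q=28.67 E=30.15 X=19.43 B=20.05
t=0.63: Q=27.78 E=31.89 X=18.52 B=21.47
t=1.26: Q=26.89 E=33.62 X=17.62 B=22.88
t=1.89: Q=26.01 E=35.34 X=16.74 B=24.29
t=2.52: Q=25.13 E=37.05 X=15.88 B=25.69
t=3.14: Q=24.27 E=38.71 X=15.05 B=27.07
t=3.77: Q=23.40 E=40.38 X=14.22 B=28.46
t=4.40: Q=22.54 E=42.04 X=13.42 B=29.84
t=5.03: Q=21.68 E=43.68 X=12.63 B=31.21
t=5.66: Q=20.82 E=45.30 X=11.87 B=32.58
At T=5.66: Q=20.82 E=45.30 X=11.87 B=32.58; the largest is E.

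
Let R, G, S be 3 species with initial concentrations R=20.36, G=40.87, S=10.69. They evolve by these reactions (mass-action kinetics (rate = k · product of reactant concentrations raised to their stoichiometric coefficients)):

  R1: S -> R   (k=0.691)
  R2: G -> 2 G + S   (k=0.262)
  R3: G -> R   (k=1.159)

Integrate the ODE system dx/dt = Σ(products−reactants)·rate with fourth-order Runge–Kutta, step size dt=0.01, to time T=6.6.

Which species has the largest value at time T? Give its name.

RK4 with dt=0.01: 660 steps to T=6.6. Trajectory (selected grid times):
t=0.00: R=20.36 G=40.87 S=10.69
t=0.73: R=51.32 G=21.23 S=10.84
t=1.47: R=69.69 G=10.93 S=8.79
t=2.20: R=80.32 G=5.68 S=6.48
t=2.93: R=86.60 G=2.95 S=4.52
t=3.67: R=90.36 G=1.52 S=3.03
t=4.40: R=92.55 G=0.79 S=1.99
t=5.13: R=93.86 G=0.41 S=1.29
t=5.87: R=94.64 G=0.21 S=0.82
t=6.60: R=95.11 G=0.11 S=0.52
At T=6.6: R=95.11 G=0.11 S=0.52; the largest is R.

Dominant species at T: R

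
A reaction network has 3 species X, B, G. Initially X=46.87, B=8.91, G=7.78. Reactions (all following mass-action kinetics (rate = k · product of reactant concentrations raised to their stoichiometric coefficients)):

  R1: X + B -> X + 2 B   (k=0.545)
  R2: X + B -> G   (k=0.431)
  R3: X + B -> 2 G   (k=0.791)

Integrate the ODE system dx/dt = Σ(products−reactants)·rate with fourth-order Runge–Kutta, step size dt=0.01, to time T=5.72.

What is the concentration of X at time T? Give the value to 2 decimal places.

X at T = 30.79

RK4 with dt=0.01: 572 steps to T=5.72. Trajectory (selected grid times):
t=0.00: X=46.87 B=8.91 G=7.78
t=0.64: X=30.79 B=0.00 G=34.27
t=1.27: X=30.79 B=0.00 G=34.27
t=1.91: X=30.79 B=0.00 G=34.27
t=2.54: X=30.79 B=0.00 G=34.27
t=3.18: X=30.79 B=0.00 G=34.27
t=3.81: X=30.79 B=0.00 G=34.27
t=4.45: X=30.79 B=0.00 G=34.27
t=5.08: X=30.79 B=0.00 G=34.27
t=5.72: X=30.79 B=0.00 G=34.27
Read off X at T=5.72: 30.79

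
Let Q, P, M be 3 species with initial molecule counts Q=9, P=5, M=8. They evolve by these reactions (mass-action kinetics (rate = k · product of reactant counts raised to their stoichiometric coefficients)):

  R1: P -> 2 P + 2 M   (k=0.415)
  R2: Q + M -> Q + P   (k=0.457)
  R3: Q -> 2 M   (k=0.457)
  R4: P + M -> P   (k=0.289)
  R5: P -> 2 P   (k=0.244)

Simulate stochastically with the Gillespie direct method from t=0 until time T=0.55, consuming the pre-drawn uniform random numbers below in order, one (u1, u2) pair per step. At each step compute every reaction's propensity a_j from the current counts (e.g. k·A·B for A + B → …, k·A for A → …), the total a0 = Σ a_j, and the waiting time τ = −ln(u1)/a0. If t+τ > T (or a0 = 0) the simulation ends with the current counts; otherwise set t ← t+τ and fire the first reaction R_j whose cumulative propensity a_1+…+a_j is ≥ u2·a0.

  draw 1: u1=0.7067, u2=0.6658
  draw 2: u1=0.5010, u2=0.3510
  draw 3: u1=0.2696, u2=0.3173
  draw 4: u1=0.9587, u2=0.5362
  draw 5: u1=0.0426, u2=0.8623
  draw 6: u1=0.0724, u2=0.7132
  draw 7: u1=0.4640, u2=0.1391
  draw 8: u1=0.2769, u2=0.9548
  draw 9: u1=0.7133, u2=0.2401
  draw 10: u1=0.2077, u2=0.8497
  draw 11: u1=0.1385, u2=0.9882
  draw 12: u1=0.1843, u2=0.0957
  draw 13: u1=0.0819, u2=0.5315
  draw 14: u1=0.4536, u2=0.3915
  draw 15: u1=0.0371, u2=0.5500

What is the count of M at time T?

t=0.000: Q=9 P=5 M=8
Draw 1: a1=2.075, a2=32.904, a3=4.113, a4=11.560, a5=1.220, a0=51.872; τ=−ln(0.7067)/51.872=0.007 → t=0.007; u2·a0=0.6658·51.872=34.536; a1=2.075 < 34.536 ≤ a1+a2=34.979 → R2 fires; Q=9 P=6 M=7
Draw 2: a1=2.490, a2=28.791, a3=4.113, a4=12.138, a5=1.464, a0=48.996; τ=−ln(0.5010)/48.996=0.014 → t=0.021; u2·a0=0.3510·48.996=17.198; a1=2.490 < 17.198 ≤ a1+a2=31.281 → R2 fires; Q=9 P=7 M=6
Draw 3: a1=2.905, a2=24.678, a3=4.113, a4=12.138, a5=1.708, a0=45.542; τ=−ln(0.2696)/45.542=0.029 → t=0.050; u2·a0=0.3173·45.542=14.450; a1=2.905 < 14.450 ≤ a1+a2=27.583 → R2 fires; Q=9 P=8 M=5
Draw 4: a1=3.320, a2=20.565, a3=4.113, a4=11.560, a5=1.952, a0=41.510; τ=−ln(0.9587)/41.510=0.001 → t=0.051; u2·a0=0.5362·41.510=22.258; a1=3.320 < 22.258 ≤ a1+a2=23.885 → R2 fires; Q=9 P=9 M=4
Draw 5: a1=3.735, a2=16.452, a3=4.113, a4=10.404, a5=2.196, a0=36.900; τ=−ln(0.0426)/36.900=0.086 → t=0.136; u2·a0=0.8623·36.900=31.819; a1+…+a3=24.300 < 31.819 ≤ a1+…+a4=34.704 → R4 fires; Q=9 P=9 M=3
Draw 6: a1=3.735, a2=12.339, a3=4.113, a4=7.803, a5=2.196, a0=30.186; τ=−ln(0.0724)/30.186=0.087 → t=0.223; u2·a0=0.7132·30.186=21.529; a1+…+a3=20.187 < 21.529 ≤ a1+…+a4=27.990 → R4 fires; Q=9 P=9 M=2
Draw 7: a1=3.735, a2=8.226, a3=4.113, a4=5.202, a5=2.196, a0=23.472; τ=−ln(0.4640)/23.472=0.033 → t=0.256; u2·a0=0.1391·23.472=3.265 ≤ a1=3.735 → R1 fires; Q=9 P=10 M=4
Draw 8: a1=4.150, a2=16.452, a3=4.113, a4=11.560, a5=2.440, a0=38.715; τ=−ln(0.2769)/38.715=0.033 → t=0.289; u2·a0=0.9548·38.715=36.965; a1+…+a4=36.275 < 36.965 ≤ a1+…+a5=38.715 → R5 fires; Q=9 P=11 M=4
Draw 9: a1=4.565, a2=16.452, a3=4.113, a4=12.716, a5=2.684, a0=40.530; τ=−ln(0.7133)/40.530=0.008 → t=0.297; u2·a0=0.2401·40.530=9.731; a1=4.565 < 9.731 ≤ a1+a2=21.017 → R2 fires; Q=9 P=12 M=3
Draw 10: a1=4.980, a2=12.339, a3=4.113, a4=10.404, a5=2.928, a0=34.764; τ=−ln(0.2077)/34.764=0.045 → t=0.343; u2·a0=0.8497·34.764=29.539; a1+…+a3=21.432 < 29.539 ≤ a1+…+a4=31.836 → R4 fires; Q=9 P=12 M=2
Draw 11: a1=4.980, a2=8.226, a3=4.113, a4=6.936, a5=2.928, a0=27.183; τ=−ln(0.1385)/27.183=0.073 → t=0.415; u2·a0=0.9882·27.183=26.862; a1+…+a4=24.255 < 26.862 ≤ a1+…+a5=27.183 → R5 fires; Q=9 P=13 M=2
Draw 12: a1=5.395, a2=8.226, a3=4.113, a4=7.514, a5=3.172, a0=28.420; τ=−ln(0.1843)/28.420=0.060 → t=0.475; u2·a0=0.0957·28.420=2.720 ≤ a1=5.395 → R1 fires; Q=9 P=14 M=4
Draw 13: a1=5.810, a2=16.452, a3=4.113, a4=16.184, a5=3.416, a0=45.975; τ=−ln(0.0819)/45.975=0.054 → t=0.529; u2·a0=0.5315·45.975=24.436; a1+a2=22.262 < 24.436 ≤ a1+…+a3=26.375 → R3 fires; Q=8 P=14 M=6
Draw 14: a1=5.810, a2=21.936, a3=3.656, a4=24.276, a5=3.416, a0=59.094; τ=−ln(0.4536)/59.094=0.013 → t=0.543; u2·a0=0.3915·59.094=23.135; a1=5.810 < 23.135 ≤ a1+a2=27.746 → R2 fires; Q=8 P=15 M=5
Draw 15: a1=6.225, a2=18.280, a3=3.656, a4=21.675, a5=3.660, a0=53.496; τ=−ln(0.0371)/53.496=0.062 → t=0.604 > T=0.55: stop.
Read off M at T=0.55: 5

M at T = 5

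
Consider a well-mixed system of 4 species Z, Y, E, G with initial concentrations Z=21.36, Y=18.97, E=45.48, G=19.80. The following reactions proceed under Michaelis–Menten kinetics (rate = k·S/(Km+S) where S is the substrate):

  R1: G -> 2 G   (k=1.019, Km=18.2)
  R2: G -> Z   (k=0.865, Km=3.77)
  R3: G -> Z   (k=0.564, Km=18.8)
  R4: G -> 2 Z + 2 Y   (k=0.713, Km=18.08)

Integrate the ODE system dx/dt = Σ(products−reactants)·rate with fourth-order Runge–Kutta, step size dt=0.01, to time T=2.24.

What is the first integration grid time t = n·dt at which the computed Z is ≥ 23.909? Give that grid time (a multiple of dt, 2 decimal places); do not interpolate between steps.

Threshold first reached at t = 1.47

RK4 with dt=0.01: 224 steps to T=2.24. Trajectory (selected grid times):
t=0.00: Z=21.36 Y=18.97 E=45.48 G=19.80
t=0.25: Z=21.80 Y=19.16 E=45.48 G=19.59
t=0.50: Z=22.24 Y=19.34 E=45.48 G=19.37
t=0.75: Z=22.67 Y=19.52 E=45.48 G=19.16
t=1.00: Z=23.11 Y=19.71 E=45.48 G=18.95
t=1.24: Z=23.52 Y=19.88 E=45.48 G=18.74
t=1.46: Z=23.90 Y=20.04 E=45.48 G=18.56
t=1.47: Z=23.92 Y=20.05 E=45.48 G=18.55
t=1.49: Z=23.95 Y=20.06 E=45.48 G=18.53
t=1.74: Z=24.38 Y=20.24 E=45.48 G=18.32
t=1.99: Z=24.81 Y=20.42 E=45.48 G=18.11
t=2.24: Z=25.24 Y=20.60 E=45.48 G=17.90
Z(1.46)=23.903 < 23.909 but Z(1.47)=23.920 ≥ 23.909, so the first grid time is t=1.47.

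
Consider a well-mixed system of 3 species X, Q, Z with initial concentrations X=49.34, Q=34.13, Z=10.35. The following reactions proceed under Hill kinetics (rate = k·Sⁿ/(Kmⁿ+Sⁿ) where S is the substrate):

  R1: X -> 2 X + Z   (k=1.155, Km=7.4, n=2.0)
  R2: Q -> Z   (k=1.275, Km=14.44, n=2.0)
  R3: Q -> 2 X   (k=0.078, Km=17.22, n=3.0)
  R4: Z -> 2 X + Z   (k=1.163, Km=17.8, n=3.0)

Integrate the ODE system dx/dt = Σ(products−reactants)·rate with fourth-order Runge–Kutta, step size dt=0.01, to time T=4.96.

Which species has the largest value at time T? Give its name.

Dominant species at T: X

RK4 with dt=0.01: 496 steps to T=4.96. Trajectory (selected grid times):
t=0.00: X=49.34 Q=34.13 Z=10.35
t=0.55: X=50.28 Q=33.50 Z=11.56
t=1.10: X=51.29 Q=32.87 Z=12.78
t=1.65: X=52.37 Q=32.25 Z=13.98
t=2.20: X=53.52 Q=31.63 Z=15.19
t=2.76: X=54.76 Q=31.00 Z=16.41
t=3.31: X=56.06 Q=30.39 Z=17.61
t=3.86: X=57.41 Q=29.79 Z=18.81
t=4.41: X=58.83 Q=29.18 Z=20.00
t=4.96: X=60.31 Q=28.59 Z=21.18
At T=4.96: X=60.31 Q=28.59 Z=21.18; the largest is X.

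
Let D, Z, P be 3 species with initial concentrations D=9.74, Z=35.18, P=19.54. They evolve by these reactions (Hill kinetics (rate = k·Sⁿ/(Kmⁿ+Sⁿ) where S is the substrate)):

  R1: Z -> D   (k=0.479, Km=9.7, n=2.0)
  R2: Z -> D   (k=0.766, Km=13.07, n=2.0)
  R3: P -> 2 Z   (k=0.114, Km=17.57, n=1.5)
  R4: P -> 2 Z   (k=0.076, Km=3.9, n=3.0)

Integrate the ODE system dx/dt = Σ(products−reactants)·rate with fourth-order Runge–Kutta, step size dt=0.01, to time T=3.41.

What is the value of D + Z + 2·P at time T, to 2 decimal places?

Value at T = 84.00

Check how each reaction changes W = D + Z + 2·P (weight of products minus weight of reactants):
R1: Z -> D: (1·1) − (1·1) = 1 − 1 = 0
R2: Z -> D: (1·1) − (1·1) = 1 − 1 = 0
R3: P -> 2 Z: (1·2) − (2·1) = 2 − 2 = 0
R4: P -> 2 Z: (1·2) − (2·1) = 2 − 2 = 0
Every reaction leaves W unchanged, so W is conserved and no simulation is needed: W(T) = W(0) = 9.74 + 35.18 + 2·19.54 = 84.00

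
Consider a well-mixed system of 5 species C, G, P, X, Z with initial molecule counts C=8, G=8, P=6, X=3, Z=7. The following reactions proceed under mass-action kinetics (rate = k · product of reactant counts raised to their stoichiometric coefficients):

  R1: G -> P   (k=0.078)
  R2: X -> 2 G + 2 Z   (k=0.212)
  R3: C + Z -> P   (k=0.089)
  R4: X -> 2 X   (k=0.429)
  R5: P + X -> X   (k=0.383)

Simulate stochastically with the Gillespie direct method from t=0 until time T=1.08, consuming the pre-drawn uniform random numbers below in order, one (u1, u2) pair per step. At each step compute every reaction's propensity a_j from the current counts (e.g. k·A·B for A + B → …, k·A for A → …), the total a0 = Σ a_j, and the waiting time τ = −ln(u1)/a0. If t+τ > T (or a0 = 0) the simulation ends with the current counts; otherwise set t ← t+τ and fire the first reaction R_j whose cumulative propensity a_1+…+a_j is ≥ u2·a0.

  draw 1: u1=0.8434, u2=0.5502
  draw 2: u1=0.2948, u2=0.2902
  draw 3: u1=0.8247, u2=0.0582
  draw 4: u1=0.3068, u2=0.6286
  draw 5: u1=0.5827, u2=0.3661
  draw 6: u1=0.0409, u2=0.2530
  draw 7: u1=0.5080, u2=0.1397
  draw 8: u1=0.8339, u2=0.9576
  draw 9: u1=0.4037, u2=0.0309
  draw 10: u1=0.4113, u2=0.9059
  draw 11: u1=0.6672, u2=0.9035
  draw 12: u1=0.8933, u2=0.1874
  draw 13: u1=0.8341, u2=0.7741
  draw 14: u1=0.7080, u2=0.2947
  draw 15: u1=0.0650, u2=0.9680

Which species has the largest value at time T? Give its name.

t=0.000: C=8 G=8 P=6 X=3 Z=7
Draw 1: a1=0.624, a2=0.636, a3=4.984, a4=1.287, a5=6.894, a0=14.425; τ=−ln(0.8434)/14.425=0.012 → t=0.012; u2·a0=0.5502·14.425=7.937; a1+…+a4=7.531 < 7.937 ≤ a1+…+a5=14.425 → R5 fires; C=8 G=8 P=5 X=3 Z=7
Draw 2: a1=0.624, a2=0.636, a3=4.984, a4=1.287, a5=5.745, a0=13.276; τ=−ln(0.2948)/13.276=0.092 → t=0.104; u2·a0=0.2902·13.276=3.853; a1+a2=1.260 < 3.853 ≤ a1+…+a3=6.244 → R3 fires; C=7 G=8 P=6 X=3 Z=6
Draw 3: a1=0.624, a2=0.636, a3=3.738, a4=1.287, a5=6.894, a0=13.179; τ=−ln(0.8247)/13.179=0.015 → t=0.118; u2·a0=0.0582·13.179=0.767; a1=0.624 < 0.767 ≤ a1+a2=1.260 → R2 fires; C=7 G=10 P=6 X=2 Z=8
Draw 4: a1=0.780, a2=0.424, a3=4.984, a4=0.858, a5=4.596, a0=11.642; τ=−ln(0.3068)/11.642=0.101 → t=0.220; u2·a0=0.6286·11.642=7.318; a1+…+a4=7.046 < 7.318 ≤ a1+…+a5=11.642 → R5 fires; C=7 G=10 P=5 X=2 Z=8
Draw 5: a1=0.780, a2=0.424, a3=4.984, a4=0.858, a5=3.830, a0=10.876; τ=−ln(0.5827)/10.876=0.050 → t=0.270; u2·a0=0.3661·10.876=3.982; a1+a2=1.204 < 3.982 ≤ a1+…+a3=6.188 → R3 fires; C=6 G=10 P=6 X=2 Z=7
Draw 6: a1=0.780, a2=0.424, a3=3.738, a4=0.858, a5=4.596, a0=10.396; τ=−ln(0.0409)/10.396=0.307 → t=0.577; u2·a0=0.2530·10.396=2.630; a1+a2=1.204 < 2.630 ≤ a1+…+a3=4.942 → R3 fires; C=5 G=10 P=7 X=2 Z=6
Draw 7: a1=0.780, a2=0.424, a3=2.670, a4=0.858, a5=5.362, a0=10.094; τ=−ln(0.5080)/10.094=0.067 → t=0.644; u2·a0=0.1397·10.094=1.410; a1+a2=1.204 < 1.410 ≤ a1+…+a3=3.874 → R3 fires; C=4 G=10 P=8 X=2 Z=5
Draw 8: a1=0.780, a2=0.424, a3=1.780, a4=0.858, a5=6.128, a0=9.970; τ=−ln(0.8339)/9.970=0.018 → t=0.662; u2·a0=0.9576·9.970=9.547; a1+…+a4=3.842 < 9.547 ≤ a1+…+a5=9.970 → R5 fires; C=4 G=10 P=7 X=2 Z=5
Draw 9: a1=0.780, a2=0.424, a3=1.780, a4=0.858, a5=5.362, a0=9.204; τ=−ln(0.4037)/9.204=0.099 → t=0.761; u2·a0=0.0309·9.204=0.284 ≤ a1=0.780 → R1 fires; C=4 G=9 P=8 X=2 Z=5
Draw 10: a1=0.702, a2=0.424, a3=1.780, a4=0.858, a5=6.128, a0=9.892; τ=−ln(0.4113)/9.892=0.090 → t=0.851; u2·a0=0.9059·9.892=8.961; a1+…+a4=3.764 < 8.961 ≤ a1+…+a5=9.892 → R5 fires; C=4 G=9 P=7 X=2 Z=5
Draw 11: a1=0.702, a2=0.424, a3=1.780, a4=0.858, a5=5.362, a0=9.126; τ=−ln(0.6672)/9.126=0.044 → t=0.895; u2·a0=0.9035·9.126=8.245; a1+…+a4=3.764 < 8.245 ≤ a1+…+a5=9.126 → R5 fires; C=4 G=9 P=6 X=2 Z=5
Draw 12: a1=0.702, a2=0.424, a3=1.780, a4=0.858, a5=4.596, a0=8.360; τ=−ln(0.8933)/8.360=0.013 → t=0.909; u2·a0=0.1874·8.360=1.567; a1+a2=1.126 < 1.567 ≤ a1+…+a3=2.906 → R3 fires; C=3 G=9 P=7 X=2 Z=4
Draw 13: a1=0.702, a2=0.424, a3=1.068, a4=0.858, a5=5.362, a0=8.414; τ=−ln(0.8341)/8.414=0.022 → t=0.930; u2·a0=0.7741·8.414=6.513; a1+…+a4=3.052 < 6.513 ≤ a1+…+a5=8.414 → R5 fires; C=3 G=9 P=6 X=2 Z=4
Draw 14: a1=0.702, a2=0.424, a3=1.068, a4=0.858, a5=4.596, a0=7.648; τ=−ln(0.7080)/7.648=0.045 → t=0.975; u2·a0=0.2947·7.648=2.254; a1+…+a3=2.194 < 2.254 ≤ a1+…+a4=3.052 → R4 fires; C=3 G=9 P=6 X=3 Z=4
Draw 15: a1=0.702, a2=0.636, a3=1.068, a4=1.287, a5=6.894, a0=10.587; τ=−ln(0.0650)/10.587=0.258 → t=1.233 > T=1.08: stop.
At T=1.08: C=3 G=9 P=6 X=3 Z=4; the largest is G.

Dominant species at T: G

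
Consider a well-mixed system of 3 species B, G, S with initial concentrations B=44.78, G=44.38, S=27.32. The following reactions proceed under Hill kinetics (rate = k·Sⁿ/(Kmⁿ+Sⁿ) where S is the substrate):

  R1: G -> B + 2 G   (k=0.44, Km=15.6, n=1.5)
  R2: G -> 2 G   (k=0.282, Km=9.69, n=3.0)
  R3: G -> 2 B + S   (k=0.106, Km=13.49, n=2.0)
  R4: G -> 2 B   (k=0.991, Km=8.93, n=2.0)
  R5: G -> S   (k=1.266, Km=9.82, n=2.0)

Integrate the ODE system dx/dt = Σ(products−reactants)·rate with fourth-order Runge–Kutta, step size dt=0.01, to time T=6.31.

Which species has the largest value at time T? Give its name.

Dominant species at T: B

RK4 with dt=0.01: 631 steps to T=6.31. Trajectory (selected grid times):
t=0.00: B=44.78 G=44.38 S=27.32
t=0.70: B=46.50 G=43.25 S=28.23
t=1.40: B=48.22 G=42.13 S=29.14
t=2.10: B=49.93 G=41.00 S=30.05
t=2.80: B=51.63 G=39.88 S=30.95
t=3.51: B=53.36 G=38.74 S=31.86
t=4.21: B=55.05 G=37.63 S=32.76
t=4.91: B=56.73 G=36.51 S=33.65
t=5.61: B=58.41 G=35.40 S=34.54
t=6.31: B=60.08 G=34.30 S=35.43
At T=6.31: B=60.08 G=34.30 S=35.43; the largest is B.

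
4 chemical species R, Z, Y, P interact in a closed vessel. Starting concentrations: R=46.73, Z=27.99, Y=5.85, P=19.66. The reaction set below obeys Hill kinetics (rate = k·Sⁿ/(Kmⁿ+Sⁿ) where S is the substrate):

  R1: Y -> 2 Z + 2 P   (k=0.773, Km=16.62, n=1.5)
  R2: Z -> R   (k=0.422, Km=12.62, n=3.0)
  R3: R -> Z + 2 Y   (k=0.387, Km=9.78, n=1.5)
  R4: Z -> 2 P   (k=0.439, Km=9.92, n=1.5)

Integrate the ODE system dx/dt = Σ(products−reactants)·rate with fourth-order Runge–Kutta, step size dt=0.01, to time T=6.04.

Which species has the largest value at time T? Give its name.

Dominant species at T: R

RK4 with dt=0.01: 604 steps to T=6.04. Trajectory (selected grid times):
t=0.00: R=46.73 Z=27.99 Y=5.85 P=19.66
t=0.67: R=46.75 Z=27.91 Y=6.23 P=20.33
t=1.34: R=46.77 Z=27.85 Y=6.60 P=21.02
t=2.01: R=46.80 Z=27.80 Y=6.97 P=21.72
t=2.68: R=46.82 Z=27.76 Y=7.33 P=22.43
t=3.36: R=46.84 Z=27.74 Y=7.69 P=23.17
t=4.03: R=46.86 Z=27.73 Y=8.03 P=23.91
t=4.70: R=46.88 Z=27.73 Y=8.37 P=24.66
t=5.37: R=46.91 Z=27.75 Y=8.71 P=25.42
t=6.04: R=46.93 Z=27.77 Y=9.04 P=26.20
At T=6.04: R=46.93 Z=27.77 Y=9.04 P=26.20; the largest is R.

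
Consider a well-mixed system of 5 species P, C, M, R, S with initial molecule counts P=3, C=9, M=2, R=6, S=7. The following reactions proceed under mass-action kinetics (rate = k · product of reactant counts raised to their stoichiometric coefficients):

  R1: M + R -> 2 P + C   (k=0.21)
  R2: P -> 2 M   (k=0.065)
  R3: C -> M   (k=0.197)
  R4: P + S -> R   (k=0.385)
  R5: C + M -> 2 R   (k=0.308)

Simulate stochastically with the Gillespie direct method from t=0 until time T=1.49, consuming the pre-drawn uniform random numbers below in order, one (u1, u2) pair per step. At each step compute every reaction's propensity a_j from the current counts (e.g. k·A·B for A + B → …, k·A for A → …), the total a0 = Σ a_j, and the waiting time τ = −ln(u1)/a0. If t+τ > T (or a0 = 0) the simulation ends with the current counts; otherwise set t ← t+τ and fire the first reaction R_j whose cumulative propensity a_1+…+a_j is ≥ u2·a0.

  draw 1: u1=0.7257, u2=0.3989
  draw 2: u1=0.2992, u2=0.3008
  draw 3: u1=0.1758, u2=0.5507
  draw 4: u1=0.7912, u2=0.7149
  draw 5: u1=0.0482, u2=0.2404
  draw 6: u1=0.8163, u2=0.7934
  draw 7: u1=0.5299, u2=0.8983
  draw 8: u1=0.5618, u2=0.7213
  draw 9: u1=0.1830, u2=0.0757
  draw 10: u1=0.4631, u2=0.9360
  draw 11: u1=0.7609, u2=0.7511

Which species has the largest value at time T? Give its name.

Dominant species at T: R

t=0.000: P=3 C=9 M=2 R=6 S=7
Draw 1: a1=2.520, a2=0.195, a3=1.773, a4=8.085, a5=5.544, a0=18.117; τ=−ln(0.7257)/18.117=0.018 → t=0.018; u2·a0=0.3989·18.117=7.227; a1+…+a3=4.488 < 7.227 ≤ a1+…+a4=12.573 → R4 fires; P=2 C=9 M=2 R=7 S=6
Draw 2: a1=2.940, a2=0.130, a3=1.773, a4=4.620, a5=5.544, a0=15.007; τ=−ln(0.2992)/15.007=0.080 → t=0.098; u2·a0=0.3008·15.007=4.514; a1+a2=3.070 < 4.514 ≤ a1+…+a3=4.843 → R3 fires; P=2 C=8 M=3 R=7 S=6
Draw 3: a1=4.410, a2=0.130, a3=1.576, a4=4.620, a5=7.392, a0=18.128; τ=−ln(0.1758)/18.128=0.096 → t=0.194; u2·a0=0.5507·18.128=9.983; a1+…+a3=6.116 < 9.983 ≤ a1+…+a4=10.736 → R4 fires; P=1 C=8 M=3 R=8 S=5
Draw 4: a1=5.040, a2=0.065, a3=1.576, a4=1.925, a5=7.392, a0=15.998; τ=−ln(0.7912)/15.998=0.015 → t=0.209; u2·a0=0.7149·15.998=11.437; a1+…+a4=8.606 < 11.437 ≤ a1+…+a5=15.998 → R5 fires; P=1 C=7 M=2 R=10 S=5
Draw 5: a1=4.200, a2=0.065, a3=1.379, a4=1.925, a5=4.312, a0=11.881; τ=−ln(0.0482)/11.881=0.255 → t=0.464; u2·a0=0.2404·11.881=2.856 ≤ a1=4.200 → R1 fires; P=3 C=8 M=1 R=9 S=5
Draw 6: a1=1.890, a2=0.195, a3=1.576, a4=5.775, a5=2.464, a0=11.900; τ=−ln(0.8163)/11.900=0.017 → t=0.481; u2·a0=0.7934·11.900=9.441; a1+…+a4=9.436 < 9.441 ≤ a1+…+a5=11.900 → R5 fires; P=3 C=7 M=0 R=11 S=5
Draw 7: a1=0.000, a2=0.195, a3=1.379, a4=5.775, a5=0.000, a0=7.349; τ=−ln(0.5299)/7.349=0.086 → t=0.567; u2·a0=0.8983·7.349=6.602; a1+…+a3=1.574 < 6.602 ≤ a1+…+a4=7.349 → R4 fires; P=2 C=7 M=0 R=12 S=4
Draw 8: a1=0.000, a2=0.130, a3=1.379, a4=3.080, a5=0.000, a0=4.589; τ=−ln(0.5618)/4.589=0.126 → t=0.693; u2·a0=0.7213·4.589=3.310; a1+…+a3=1.509 < 3.310 ≤ a1+…+a4=4.589 → R4 fires; P=1 C=7 M=0 R=13 S=3
Draw 9: a1=0.000, a2=0.065, a3=1.379, a4=1.155, a5=0.000, a0=2.599; τ=−ln(0.1830)/2.599=0.653 → t=1.346; u2·a0=0.0757·2.599=0.197; a1+a2=0.065 < 0.197 ≤ a1+…+a3=1.444 → R3 fires; P=1 C=6 M=1 R=13 S=3
Draw 10: a1=2.730, a2=0.065, a3=1.182, a4=1.155, a5=1.848, a0=6.980; τ=−ln(0.4631)/6.980=0.110 → t=1.457; u2·a0=0.9360·6.980=6.533; a1+…+a4=5.132 < 6.533 ≤ a1+…+a5=6.980 → R5 fires; P=1 C=5 M=0 R=15 S=3
Draw 11: a1=0.000, a2=0.065, a3=0.985, a4=1.155, a5=0.000, a0=2.205; τ=−ln(0.7609)/2.205=0.124 → t=1.581 > T=1.49: stop.
At T=1.49: P=1 C=5 M=0 R=15 S=3; the largest is R.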